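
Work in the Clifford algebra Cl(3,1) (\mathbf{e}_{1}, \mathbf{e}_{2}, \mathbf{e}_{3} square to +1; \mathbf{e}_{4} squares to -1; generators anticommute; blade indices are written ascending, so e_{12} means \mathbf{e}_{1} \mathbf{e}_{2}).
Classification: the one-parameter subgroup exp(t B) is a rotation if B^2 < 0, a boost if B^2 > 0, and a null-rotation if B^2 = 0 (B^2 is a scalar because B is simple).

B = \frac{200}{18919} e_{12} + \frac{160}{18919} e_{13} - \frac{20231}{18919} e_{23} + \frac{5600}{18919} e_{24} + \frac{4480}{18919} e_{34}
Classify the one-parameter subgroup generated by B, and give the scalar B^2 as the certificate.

B^2 term by term: the squares give (\frac{200}{18919})^2*(e_{12})^2 + (\frac{160}{18919})^2*(e_{13})^2 + (-\frac{20231}{18919})^2*(e_{23})^2 + (\frac{5600}{18919})^2*(e_{24})^2 + (\frac{4480}{18919})^2*(e_{34})^2 = \frac{40000}{357928561}*(-1) + \frac{25600}{357928561}*(-1) + \frac{409293361}{357928561}*(-1) + \frac{31360000}{357928561}*(+1) + \frac{20070400}{357928561}*(+1) = -1 (each basis 2-blade squares to minus the product of its generators' squares); cross terms between blades sharing an index anticommute and cancel; the commuting (index-disjoint) pairs give grade-4 terms 2*c*c'*(blade product), which cancel blade by blade — e_{1234}: \frac{1792000}{357928561} - \frac{1792000}{357928561} = 0 — confirming B is simple. So B^2 = -1.
Answer: rotation, certificate B^2 = -1. One invariant decides it: the square -1 survives every conjugation, and its sign is exactly the classification.


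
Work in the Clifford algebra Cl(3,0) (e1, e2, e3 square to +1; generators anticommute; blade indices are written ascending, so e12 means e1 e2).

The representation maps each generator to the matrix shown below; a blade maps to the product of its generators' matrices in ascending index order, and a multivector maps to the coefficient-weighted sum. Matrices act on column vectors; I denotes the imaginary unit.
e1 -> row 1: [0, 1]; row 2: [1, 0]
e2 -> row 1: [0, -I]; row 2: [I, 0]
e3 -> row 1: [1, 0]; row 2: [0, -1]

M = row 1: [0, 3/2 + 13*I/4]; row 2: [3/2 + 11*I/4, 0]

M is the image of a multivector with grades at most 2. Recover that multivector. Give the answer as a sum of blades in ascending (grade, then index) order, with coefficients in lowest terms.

Method: 1, rho(e1), rho(e2), rho(e3) form a trace-orthogonal basis of the 2x2 complex matrices (tr(X Y) = 2 if X = Y, else 0), so M = m0*1 + m1*rho(e1) + m2*rho(e2) + m3*rho(e3) with m0 = tr(M)/2 = 0, m1 = tr(M rho(e1))/2 = 3/2 + 3*I, m2 = tr(M rho(e2))/2 = -1/4, m3 = tr(M rho(e3))/2 = 0.
Multiplying table entries, the bivector images are rho(e12) = I*rho(e3), rho(e13) = -I*rho(e2), rho(e23) = I*rho(e1); with real blade coefficients the real parts of m0..m3 are the coefficients of 1, e1, e2, e3 and the imaginary parts give the bivectors (e23: Im m1, e13: -Im m2, e12: Im m3).
Answer: 3/2*e1 - 1/4*e2 + 3*e23


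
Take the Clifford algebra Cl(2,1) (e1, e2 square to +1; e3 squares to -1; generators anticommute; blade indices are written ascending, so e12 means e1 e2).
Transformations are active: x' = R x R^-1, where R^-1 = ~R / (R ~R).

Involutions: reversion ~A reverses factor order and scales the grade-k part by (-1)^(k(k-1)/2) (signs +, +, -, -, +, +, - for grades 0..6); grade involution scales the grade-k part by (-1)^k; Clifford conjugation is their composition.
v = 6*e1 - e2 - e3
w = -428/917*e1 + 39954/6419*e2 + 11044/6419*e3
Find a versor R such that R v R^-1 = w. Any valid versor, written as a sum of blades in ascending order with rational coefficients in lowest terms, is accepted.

Equal squares first: v^2 = w^2 = 36. Then v + w = 5074/917*e1 + 33535/6419*e2 + 4625/6419*e3 is a versor taking v to w, provided it is invertible.
Answer: 5074/917*e1 + 33535/6419*e2 + 4625/6419*e3


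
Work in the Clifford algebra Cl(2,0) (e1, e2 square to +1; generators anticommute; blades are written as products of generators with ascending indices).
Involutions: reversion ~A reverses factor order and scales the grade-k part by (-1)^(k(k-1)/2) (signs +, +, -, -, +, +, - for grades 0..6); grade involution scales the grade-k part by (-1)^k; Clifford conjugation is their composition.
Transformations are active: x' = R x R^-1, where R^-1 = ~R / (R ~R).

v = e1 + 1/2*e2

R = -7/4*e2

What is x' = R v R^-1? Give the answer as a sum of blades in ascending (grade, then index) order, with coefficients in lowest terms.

~R = -7/4*e2, and R ~R = 49/16, so R^-1 = ~R / (49/16).
R v = -7/8 + 7/4*e1 e2
Answer: -e1 + 1/2*e2


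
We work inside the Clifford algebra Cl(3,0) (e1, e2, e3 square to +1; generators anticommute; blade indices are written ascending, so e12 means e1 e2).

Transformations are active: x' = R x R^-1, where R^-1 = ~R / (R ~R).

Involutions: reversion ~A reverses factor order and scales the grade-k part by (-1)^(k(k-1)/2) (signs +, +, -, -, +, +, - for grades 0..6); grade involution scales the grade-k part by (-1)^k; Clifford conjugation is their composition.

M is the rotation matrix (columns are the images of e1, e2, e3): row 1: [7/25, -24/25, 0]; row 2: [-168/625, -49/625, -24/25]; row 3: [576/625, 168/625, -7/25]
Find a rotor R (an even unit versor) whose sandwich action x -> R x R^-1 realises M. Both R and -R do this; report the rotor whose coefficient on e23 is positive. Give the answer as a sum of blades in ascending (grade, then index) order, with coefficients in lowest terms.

Method: write R = a + b12*e12 + b13*e13 + b23*e23 with a^2 + b12^2 + b13^2 + b23^2 = 1 (so R^-1 = ~R). Expanding the columns R e_j ~R gives tr M = 4a^2 - 1 and, from the antisymmetric part, M21 - M12 = -4a*b12, M13 - M31 = 4a*b13, M32 - M23 = -4a*b23.
Here tr M = -49/625, so a^2 = (1 + tr M)/4 = 144/625 and a = ±12/25. Taking a = 12/25: M21 - M12 = 432/625, M13 - M31 = -576/625, M32 - M23 = 768/625, giving b12 = -9/25, b13 = -12/25, b23 = -16/25, i.e. R = 12/25 - 9/25*e12 - 12/25*e13 - 16/25*e23.
Its e23 coefficient is negative, so report the other preimage -R.
Answer: -12/25 + 9/25*e12 + 12/25*e13 + 16/25*e23. Key observation: the double cover Spin(3) -> SO(3) sends R and -R to the same matrix (trace -49/625 here), so the stated sign of the e23 coefficient is what selects one sheet.


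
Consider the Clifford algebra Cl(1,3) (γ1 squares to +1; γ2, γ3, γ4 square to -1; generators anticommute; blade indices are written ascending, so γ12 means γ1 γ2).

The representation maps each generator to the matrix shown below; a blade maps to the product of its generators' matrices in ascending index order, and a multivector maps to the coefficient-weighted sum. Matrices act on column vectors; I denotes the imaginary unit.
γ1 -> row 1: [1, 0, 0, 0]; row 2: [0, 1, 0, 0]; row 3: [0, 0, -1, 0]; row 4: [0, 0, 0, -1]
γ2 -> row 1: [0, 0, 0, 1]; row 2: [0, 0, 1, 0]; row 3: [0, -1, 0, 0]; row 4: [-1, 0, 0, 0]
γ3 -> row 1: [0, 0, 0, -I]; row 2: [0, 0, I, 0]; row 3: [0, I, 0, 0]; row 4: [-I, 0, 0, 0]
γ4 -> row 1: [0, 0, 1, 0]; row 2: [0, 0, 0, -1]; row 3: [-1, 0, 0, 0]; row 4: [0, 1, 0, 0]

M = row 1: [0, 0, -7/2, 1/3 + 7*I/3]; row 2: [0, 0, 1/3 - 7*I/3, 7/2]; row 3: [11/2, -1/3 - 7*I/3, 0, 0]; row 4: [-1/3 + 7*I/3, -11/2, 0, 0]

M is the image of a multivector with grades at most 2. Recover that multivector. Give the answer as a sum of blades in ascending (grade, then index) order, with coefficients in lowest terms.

Method: the blade images are trace-orthogonal — tr(rho(e_A) rho(e_B)^-1) = 4 if A = B and 0 otherwise — and rho(e_A)^-1 = (e_A)^2 * rho(e_A) with (e_A)^2 = +1 or -1, so the coefficient of e_A in the preimage is (e_A)^2 * tr(M rho(e_A))/4.
Nonzero projections over blades of grade <= 2: γ2: (γ2)^2 = -1, tr(M rho(γ2)) = -4/3, coefficient 1/3; γ3: (γ3)^2 = -1, tr(M rho(γ3)) = 28/3, coefficient -7/3; γ4: (γ4)^2 = -1, tr(M rho(γ4)) = 18, coefficient -9/2; γ14: (γ14)^2 = +1, tr(M rho(γ14)) = 4, coefficient 1. Every other blade of grade <= 2 projects to 0.
Answer: 1/3*γ2 - 7/3*γ3 - 9/2*γ4 + γ14


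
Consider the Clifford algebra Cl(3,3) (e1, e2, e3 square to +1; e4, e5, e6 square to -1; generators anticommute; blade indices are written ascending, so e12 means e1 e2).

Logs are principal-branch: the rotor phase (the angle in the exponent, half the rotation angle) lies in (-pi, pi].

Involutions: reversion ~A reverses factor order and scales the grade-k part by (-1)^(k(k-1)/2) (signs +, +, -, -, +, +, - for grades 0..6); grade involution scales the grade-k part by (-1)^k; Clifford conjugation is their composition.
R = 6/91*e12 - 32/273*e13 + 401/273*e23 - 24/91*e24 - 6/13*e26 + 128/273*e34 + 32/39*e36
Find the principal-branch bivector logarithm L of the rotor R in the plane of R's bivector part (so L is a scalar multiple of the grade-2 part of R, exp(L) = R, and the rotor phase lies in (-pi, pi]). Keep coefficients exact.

The scalar part of R is 0, which pins the rotor phase on the principal branch; dividing the bivector part by the sine of that phase recovers the unit plane, and L is the phase times that plane.
Concretely: cos(phase) = 0 gives phase = ±pi/2, and since phase/sin(phase) is even the sign is immaterial: L = (phase/sin(phase)) * <R>_2 = (pi/2) * <R>_2.
Answer: 3*pi/91*e12 - 16*pi/273*e13 + 401*pi/546*e23 - 12*pi/91*e24 - 3*pi/13*e26 + 64*pi/273*e34 + 16*pi/39*e36


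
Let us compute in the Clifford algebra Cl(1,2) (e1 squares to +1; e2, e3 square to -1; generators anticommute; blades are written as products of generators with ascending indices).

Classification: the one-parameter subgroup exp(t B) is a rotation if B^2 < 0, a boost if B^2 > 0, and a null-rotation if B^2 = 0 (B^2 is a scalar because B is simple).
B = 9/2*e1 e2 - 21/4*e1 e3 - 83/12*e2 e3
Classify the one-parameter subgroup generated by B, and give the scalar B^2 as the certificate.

B^2 term by term: the squares give (9/2)^2*(e1 e2)^2 + (-21/4)^2*(e1 e3)^2 + (-83/12)^2*(e2 e3)^2 = 81/4*(+1) + 441/16*(+1) + 6889/144*(-1) = -1/36 (each basis 2-blade squares to minus the product of its generators' squares); cross terms between blades sharing an index anticommute and cancel. So B^2 = -1/36.
Answer: rotation, certificate B^2 = -1/36. Certificate logic: -1/36 is a conjugation-invariant scalar, so its sign fixes rotation versus boost versus null-rotation outright.


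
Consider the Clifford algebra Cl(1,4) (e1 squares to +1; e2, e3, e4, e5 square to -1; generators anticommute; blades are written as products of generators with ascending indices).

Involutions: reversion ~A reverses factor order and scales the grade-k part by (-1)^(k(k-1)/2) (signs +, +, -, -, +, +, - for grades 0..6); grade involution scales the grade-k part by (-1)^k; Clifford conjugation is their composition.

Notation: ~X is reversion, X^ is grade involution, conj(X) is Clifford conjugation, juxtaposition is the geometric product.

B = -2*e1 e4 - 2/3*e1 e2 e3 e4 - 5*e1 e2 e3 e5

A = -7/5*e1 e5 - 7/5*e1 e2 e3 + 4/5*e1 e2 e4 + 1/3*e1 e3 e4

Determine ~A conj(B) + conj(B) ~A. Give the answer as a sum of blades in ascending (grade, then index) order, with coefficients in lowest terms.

first term: 62/45*e2 + 6/5*e3 + 14/15*e4 + 7*e5 - 7*e2 e3 + 14/5*e4 e5 + 14/5*e2 e3 e4 + 5/3*e2 e4 e5 - 4*e3 e4 e5 - 14/15*e2 e3 e4 e5
second term: 82/45*e2 + 2/15*e3 - 14/15*e4 - 7*e5 - 7*e2 e3 - 14/5*e4 e5 - 14/5*e2 e3 e4 + 5/3*e2 e4 e5 - 4*e3 e4 e5 + 14/15*e2 e3 e4 e5
Answer: 16/5*e2 + 4/3*e3 - 14*e2 e3 + 10/3*e2 e4 e5 - 8*e3 e4 e5


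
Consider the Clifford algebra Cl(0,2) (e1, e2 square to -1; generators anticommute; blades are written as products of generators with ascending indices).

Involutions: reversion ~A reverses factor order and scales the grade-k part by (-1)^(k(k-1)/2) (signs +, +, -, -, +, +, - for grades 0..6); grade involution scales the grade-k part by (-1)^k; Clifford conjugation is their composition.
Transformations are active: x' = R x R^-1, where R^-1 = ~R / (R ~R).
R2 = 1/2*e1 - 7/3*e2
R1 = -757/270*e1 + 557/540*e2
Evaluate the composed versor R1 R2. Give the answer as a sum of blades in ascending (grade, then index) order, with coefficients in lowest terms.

Distribute over the terms of R1 (each basis-blade product reordered to ascending indices, repeated generators contracted through their squares):
(-757/270*e1) R2 = 757/540 + 5299/810*e1 e2
(557/540*e2) R2 = 3899/1620 - 557/1080*e1 e2
Summing the partial products and collecting blades:
Answer: 617/162 + 3905/648*e1 e2


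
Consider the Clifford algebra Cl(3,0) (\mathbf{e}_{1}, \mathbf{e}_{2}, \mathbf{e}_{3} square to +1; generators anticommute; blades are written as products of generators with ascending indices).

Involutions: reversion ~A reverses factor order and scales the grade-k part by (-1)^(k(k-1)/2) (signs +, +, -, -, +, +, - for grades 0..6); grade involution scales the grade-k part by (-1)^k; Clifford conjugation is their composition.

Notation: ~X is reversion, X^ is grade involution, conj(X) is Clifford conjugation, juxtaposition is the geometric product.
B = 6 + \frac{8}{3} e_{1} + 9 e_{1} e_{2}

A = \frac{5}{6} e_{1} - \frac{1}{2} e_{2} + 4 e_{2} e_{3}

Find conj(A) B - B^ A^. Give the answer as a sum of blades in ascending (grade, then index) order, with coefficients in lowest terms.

first term: -\frac{20}{9} - \frac{19}{2} e_{1} - \frac{9}{2} e_{2} - \frac{4}{3} e_{1} e_{2} + 36 e_{1} e_{3} - 24 e_{2} e_{3} - \frac{32}{3} e_{1} e_{2} e_{3}
second term: \frac{20}{9} - \frac{1}{2} e_{1} + \frac{21}{2} e_{2} - \frac{4}{3} e_{1} e_{2} + 36 e_{1} e_{3} + 24 e_{2} e_{3} - \frac{32}{3} e_{1} e_{2} e_{3}
Answer: -\frac{40}{9} - 9 e_{1} - 15 e_{2} - 48 e_{2} e_{3}


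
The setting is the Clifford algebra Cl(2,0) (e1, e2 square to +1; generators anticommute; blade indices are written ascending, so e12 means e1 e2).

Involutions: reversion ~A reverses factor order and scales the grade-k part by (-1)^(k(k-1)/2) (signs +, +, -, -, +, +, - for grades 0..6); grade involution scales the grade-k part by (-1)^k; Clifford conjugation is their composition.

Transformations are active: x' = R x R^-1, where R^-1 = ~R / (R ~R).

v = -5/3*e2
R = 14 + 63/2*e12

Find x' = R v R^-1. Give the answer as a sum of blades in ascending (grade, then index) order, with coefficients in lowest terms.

~R = 14 - 63/2*e12, and R ~R = 4753/4, so R^-1 = ~R / (4753/4).
R v = -105/2*e1 - 70/3*e2
Answer: -120/97*e1 + 325/291*e2


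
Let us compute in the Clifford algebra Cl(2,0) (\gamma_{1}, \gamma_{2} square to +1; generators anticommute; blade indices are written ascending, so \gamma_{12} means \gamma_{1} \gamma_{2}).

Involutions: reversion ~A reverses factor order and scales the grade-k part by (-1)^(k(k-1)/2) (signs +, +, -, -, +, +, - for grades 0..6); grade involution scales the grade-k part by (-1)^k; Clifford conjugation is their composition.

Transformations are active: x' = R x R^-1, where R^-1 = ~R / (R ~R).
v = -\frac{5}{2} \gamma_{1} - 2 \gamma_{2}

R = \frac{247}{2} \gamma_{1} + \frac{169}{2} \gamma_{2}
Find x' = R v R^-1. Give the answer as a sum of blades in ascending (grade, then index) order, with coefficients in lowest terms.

~R = \frac{247}{2} \gamma_{1} + \frac{169}{2} \gamma_{2}, and R ~R = \frac{44785}{2}, so R^-1 = ~R / (\frac{44785}{2}).
R v = -\frac{1911}{4} - \frac{143}{4} \gamma_{12}
Answer: -\frac{734}{265} \gamma_{1} - \frac{851}{530} \gamma_{2}


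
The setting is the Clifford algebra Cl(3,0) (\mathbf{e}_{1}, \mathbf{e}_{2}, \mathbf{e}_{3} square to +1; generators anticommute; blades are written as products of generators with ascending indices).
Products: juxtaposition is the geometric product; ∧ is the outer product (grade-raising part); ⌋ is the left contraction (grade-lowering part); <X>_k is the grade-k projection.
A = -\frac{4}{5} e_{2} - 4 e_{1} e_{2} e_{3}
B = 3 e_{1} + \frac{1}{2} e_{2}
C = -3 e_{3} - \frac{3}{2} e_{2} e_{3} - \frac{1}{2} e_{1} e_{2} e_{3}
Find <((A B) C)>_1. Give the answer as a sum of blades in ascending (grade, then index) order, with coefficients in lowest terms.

step 1: -\frac{2}{5} + \frac{12}{5} e_{1} e_{2} + 2 e_{1} e_{3} - 12 e_{2} e_{3}
step 2: -18 - 12 e_{1} + 35 e_{2} + \frac{12}{5} e_{3} + 3 e_{1} e_{2} - \frac{18}{5} e_{1} e_{3} + \frac{3}{5} e_{2} e_{3} - 7 e_{1} e_{2} e_{3}
step 3: -12 e_{1} + 35 e_{2} + \frac{12}{5} e_{3}
Answer: -12 e_{1} + 35 e_{2} + \frac{12}{5} e_{3}


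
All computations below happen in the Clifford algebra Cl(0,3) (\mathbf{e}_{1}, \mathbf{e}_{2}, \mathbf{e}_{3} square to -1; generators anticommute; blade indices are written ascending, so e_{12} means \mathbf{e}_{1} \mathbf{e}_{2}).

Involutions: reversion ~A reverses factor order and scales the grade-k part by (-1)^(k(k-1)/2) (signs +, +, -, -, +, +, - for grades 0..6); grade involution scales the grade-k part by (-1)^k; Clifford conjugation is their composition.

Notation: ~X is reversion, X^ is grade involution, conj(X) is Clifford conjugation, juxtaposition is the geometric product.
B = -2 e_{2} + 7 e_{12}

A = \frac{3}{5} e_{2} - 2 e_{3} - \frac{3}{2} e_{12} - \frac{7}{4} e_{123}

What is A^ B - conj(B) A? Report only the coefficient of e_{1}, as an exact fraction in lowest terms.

first term: \frac{93}{10} - \frac{36}{5} e_{1} - \frac{49}{4} e_{3} - \frac{7}{2} e_{13} + 4 e_{23} + 14 e_{123}
second term: -\frac{117}{10} + \frac{6}{5} e_{1} - \frac{49}{4} e_{3} - \frac{7}{2} e_{13} - 4 e_{23} + 14 e_{123}
Answer: -\frac{42}{5}


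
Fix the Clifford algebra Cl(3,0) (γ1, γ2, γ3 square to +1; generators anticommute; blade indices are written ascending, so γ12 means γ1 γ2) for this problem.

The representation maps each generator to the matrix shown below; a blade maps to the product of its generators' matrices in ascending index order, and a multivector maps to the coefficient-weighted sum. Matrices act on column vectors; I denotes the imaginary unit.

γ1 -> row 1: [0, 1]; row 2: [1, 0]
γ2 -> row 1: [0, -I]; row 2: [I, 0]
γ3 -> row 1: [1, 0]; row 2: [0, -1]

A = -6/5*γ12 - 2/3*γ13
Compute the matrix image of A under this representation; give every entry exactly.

Bivector images (products of the table entries): rho(γ12) = rho(γ1)rho(γ2) = row 1: [I, 0]; row 2: [0, -I]; rho(γ13) = rho(γ1)rho(γ3) = row 1: [0, -1]; row 2: [1, 0].
M = (-6/5)*rho(γ12) + (-2/3)*rho(γ13), summed entrywise:
Answer: row 1: [-6*I/5, 2/3]; row 2: [-2/3, 6*I/5]


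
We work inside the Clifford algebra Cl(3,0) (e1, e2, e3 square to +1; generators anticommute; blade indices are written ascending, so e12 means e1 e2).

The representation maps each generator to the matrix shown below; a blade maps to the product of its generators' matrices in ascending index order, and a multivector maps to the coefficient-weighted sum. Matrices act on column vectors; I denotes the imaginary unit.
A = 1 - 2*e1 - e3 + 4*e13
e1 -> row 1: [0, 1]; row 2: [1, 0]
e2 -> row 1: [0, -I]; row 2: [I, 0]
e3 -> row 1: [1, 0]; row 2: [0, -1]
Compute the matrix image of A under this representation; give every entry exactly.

Bivector images (products of the table entries): rho(e13) = rho(e1)rho(e3) = row 1: [0, -1]; row 2: [1, 0].
M = (1)*1 + (-2)*rho(e1) + (-1)*rho(e3) + (4)*rho(e13), summed entrywise (1 is the identity matrix):
Answer: row 1: [0, -6]; row 2: [2, 2]


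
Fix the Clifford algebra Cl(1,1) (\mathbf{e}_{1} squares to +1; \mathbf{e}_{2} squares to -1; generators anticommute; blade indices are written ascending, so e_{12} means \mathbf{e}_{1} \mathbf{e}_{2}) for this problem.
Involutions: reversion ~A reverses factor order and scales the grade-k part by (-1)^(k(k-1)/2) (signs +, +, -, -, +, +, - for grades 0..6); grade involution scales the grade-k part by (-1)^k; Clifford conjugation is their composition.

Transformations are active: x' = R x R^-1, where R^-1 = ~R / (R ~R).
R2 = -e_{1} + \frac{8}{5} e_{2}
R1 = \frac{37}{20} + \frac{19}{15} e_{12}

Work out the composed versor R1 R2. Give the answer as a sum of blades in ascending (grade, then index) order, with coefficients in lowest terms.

Distribute over the terms of R1 (each basis-blade product reordered to ascending indices, repeated generators contracted through their squares):
(\frac{37}{20}) R2 = -\frac{37}{20} e_{1} + \frac{74}{25} e_{2}
(\frac{19}{15} e_{12}) R2 = -\frac{152}{75} e_{1} + \frac{19}{15} e_{2}
Summing the partial products and collecting blades:
Answer: -\frac{1163}{300} e_{1} + \frac{317}{75} e_{2}


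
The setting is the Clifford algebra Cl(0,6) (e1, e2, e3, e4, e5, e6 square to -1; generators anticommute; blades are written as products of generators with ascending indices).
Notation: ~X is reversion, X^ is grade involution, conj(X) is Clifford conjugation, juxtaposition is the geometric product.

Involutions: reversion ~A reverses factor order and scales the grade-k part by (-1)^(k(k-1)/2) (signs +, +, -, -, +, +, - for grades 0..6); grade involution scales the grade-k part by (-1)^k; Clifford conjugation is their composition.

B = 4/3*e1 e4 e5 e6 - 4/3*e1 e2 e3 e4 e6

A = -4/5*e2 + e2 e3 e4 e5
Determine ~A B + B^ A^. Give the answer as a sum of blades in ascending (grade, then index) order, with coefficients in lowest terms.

first term: 4/3*e1 e5 e6 - 4/3*e1 e2 e3 e6 + 16/15*e1 e3 e4 e6 + 16/15*e1 e2 e4 e5 e6
second term: 4/3*e1 e5 e6 - 4/3*e1 e2 e3 e6 + 16/15*e1 e3 e4 e6 - 16/15*e1 e2 e4 e5 e6
Answer: 8/3*e1 e5 e6 - 8/3*e1 e2 e3 e6 + 32/15*e1 e3 e4 e6


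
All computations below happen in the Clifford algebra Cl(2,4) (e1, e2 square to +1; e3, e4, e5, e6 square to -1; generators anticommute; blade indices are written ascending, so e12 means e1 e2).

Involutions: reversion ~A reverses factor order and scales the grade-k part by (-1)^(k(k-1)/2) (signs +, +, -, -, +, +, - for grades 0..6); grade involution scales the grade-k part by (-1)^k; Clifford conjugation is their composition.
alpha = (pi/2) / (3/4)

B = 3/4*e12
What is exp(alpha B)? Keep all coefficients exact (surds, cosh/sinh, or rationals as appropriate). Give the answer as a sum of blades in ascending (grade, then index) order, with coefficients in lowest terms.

B^2 = (3/4)^2*(e12)^2 = 9/16*(-1) = -9/16 (a basis 2-blade squares to minus the product of its generators' squares).
B^2 = -9/16 — circular case — the even/odd split gives cos and sin: l = 3/4, alpha*l = pi/2, so exp(alpha B) = cos(pi/2) + (sin(pi/2)/(3/4))*B = 0 + (4/3)*B.
Answer: e12


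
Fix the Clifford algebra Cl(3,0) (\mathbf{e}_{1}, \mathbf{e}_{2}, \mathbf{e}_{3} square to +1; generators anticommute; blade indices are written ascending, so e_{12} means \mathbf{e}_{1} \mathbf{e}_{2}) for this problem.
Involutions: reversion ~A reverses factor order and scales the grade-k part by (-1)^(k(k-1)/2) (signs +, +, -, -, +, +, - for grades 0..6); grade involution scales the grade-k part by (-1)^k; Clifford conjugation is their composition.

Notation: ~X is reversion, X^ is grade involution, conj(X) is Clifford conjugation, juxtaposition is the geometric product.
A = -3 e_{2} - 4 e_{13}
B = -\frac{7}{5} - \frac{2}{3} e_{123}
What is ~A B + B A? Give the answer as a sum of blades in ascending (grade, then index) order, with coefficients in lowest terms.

first term: \frac{23}{15} e_{2} - \frac{38}{5} e_{13}
second term: \frac{103}{15} e_{2} + \frac{18}{5} e_{13}
Answer: \frac{42}{5} e_{2} - 4 e_{13}


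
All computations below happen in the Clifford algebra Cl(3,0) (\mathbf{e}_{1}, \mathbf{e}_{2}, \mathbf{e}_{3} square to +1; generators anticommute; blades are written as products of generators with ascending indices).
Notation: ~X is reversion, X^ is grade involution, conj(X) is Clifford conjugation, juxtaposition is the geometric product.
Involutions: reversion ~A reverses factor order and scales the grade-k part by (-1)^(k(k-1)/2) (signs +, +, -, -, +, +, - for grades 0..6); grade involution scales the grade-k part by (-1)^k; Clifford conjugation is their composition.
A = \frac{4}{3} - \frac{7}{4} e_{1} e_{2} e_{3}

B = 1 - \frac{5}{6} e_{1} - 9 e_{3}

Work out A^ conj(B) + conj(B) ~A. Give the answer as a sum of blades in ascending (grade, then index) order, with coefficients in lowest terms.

first term: \frac{4}{3} + \frac{10}{9} e_{1} + 12 e_{3} + \frac{63}{4} e_{1} e_{2} + \frac{35}{24} e_{2} e_{3} + \frac{7}{4} e_{1} e_{2} e_{3}
second term: \frac{4}{3} + \frac{10}{9} e_{1} + 12 e_{3} + \frac{63}{4} e_{1} e_{2} + \frac{35}{24} e_{2} e_{3} + \frac{7}{4} e_{1} e_{2} e_{3}
Answer: \frac{8}{3} + \frac{20}{9} e_{1} + 24 e_{3} + \frac{63}{2} e_{1} e_{2} + \frac{35}{12} e_{2} e_{3} + \frac{7}{2} e_{1} e_{2} e_{3}


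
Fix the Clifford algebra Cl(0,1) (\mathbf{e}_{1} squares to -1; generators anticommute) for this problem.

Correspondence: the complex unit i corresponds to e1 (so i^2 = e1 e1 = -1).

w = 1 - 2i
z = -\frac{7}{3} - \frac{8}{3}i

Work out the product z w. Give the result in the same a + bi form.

In blades: z = -\frac{7}{3} - \frac{8}{3} e_{1}, w = 1 - 2 e_{1}.
Distribute z over w term by term (generator squares from the signature, products reordered to ascending indices): (-\frac{7}{3})*w = -\frac{7}{3} + \frac{14}{3} e_{1}; (-\frac{8}{3} e_{1})*w = -\frac{16}{3} - \frac{8}{3} e_{1}.
Sum: -\frac{23}{3} + 2 e_{1}; translating back through the correspondence:
Answer: -\frac{23}{3} + 2i


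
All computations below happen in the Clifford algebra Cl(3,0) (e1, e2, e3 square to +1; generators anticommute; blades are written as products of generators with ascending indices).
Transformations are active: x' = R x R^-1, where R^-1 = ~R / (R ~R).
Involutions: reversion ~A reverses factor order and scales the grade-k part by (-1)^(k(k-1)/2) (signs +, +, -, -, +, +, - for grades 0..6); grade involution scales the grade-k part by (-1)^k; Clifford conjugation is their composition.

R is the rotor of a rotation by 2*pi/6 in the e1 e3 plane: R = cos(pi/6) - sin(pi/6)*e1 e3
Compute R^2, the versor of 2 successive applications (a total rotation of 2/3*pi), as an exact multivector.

The rotor phase is half the rotation angle and phases add under composition, so 2 steps in the e1 e3 plane accumulate phase 2*(pi/6) = pi/3: R^2 = cos(pi/3) - sin(pi/3)*e1 e3.
cos(pi/3) = 1/2 and sin(pi/3) = sqrt(3)/2, so R^2 = 1/2 - sqrt(3)/2*e1 e3. The net rotation is 2/3*pi; the rotor keeps the half-angle phase exactly.
Answer: 1/2 - sqrt(3)/2*e1 e3


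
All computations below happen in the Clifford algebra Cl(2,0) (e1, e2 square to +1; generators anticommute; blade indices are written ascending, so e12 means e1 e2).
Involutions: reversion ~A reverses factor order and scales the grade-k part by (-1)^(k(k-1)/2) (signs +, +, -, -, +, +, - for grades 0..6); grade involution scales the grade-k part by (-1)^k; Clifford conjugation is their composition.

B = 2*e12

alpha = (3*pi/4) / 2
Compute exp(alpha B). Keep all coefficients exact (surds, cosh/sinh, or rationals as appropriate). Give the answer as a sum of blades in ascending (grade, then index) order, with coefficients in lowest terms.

B^2 = (2)^2*(e12)^2 = 4*(-1) = -4 (a basis 2-blade squares to minus the product of its generators' squares).
B^2 = -4 — circular case — the even/odd split gives cos and sin: l = 2, alpha*l = 3*pi/4, so exp(alpha B) = cos(3*pi/4) + (sin(3*pi/4)/2)*B = -sqrt(2)/2 + (sqrt(2)/4)*B.
Answer: -sqrt(2)/2 + sqrt(2)/2*e12


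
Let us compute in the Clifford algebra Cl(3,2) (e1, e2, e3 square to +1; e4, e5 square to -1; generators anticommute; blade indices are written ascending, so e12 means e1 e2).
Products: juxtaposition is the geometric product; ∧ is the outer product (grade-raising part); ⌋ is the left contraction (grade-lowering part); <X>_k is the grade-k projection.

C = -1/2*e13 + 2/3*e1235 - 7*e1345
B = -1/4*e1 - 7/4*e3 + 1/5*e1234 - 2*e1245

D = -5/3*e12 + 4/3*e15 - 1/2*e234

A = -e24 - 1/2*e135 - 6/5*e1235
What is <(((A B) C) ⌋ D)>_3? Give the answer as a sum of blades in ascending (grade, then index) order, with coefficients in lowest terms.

step 1: 1/5*e13 + 9/8*e15 - 12/5*e34 + 1/8*e35 + 6/25*e45 + 1/4*e124 - 21/10*e125 - 3/4*e234 - 3/10*e235 - 1/10*e245
step 2: 1/10 + 1/5*e1 + 7/5*e3 + 1/12*e12 + 42/25*e13 - 13/40*e14 + 1349/80*e15 + 3/4*e23 + 2/15*e25 - 63/8*e34 - 9/16*e35 + 7/5*e45 + 7/10*e123 + 99/40*e124 - 51/10*e125 - 1/15*e134 - 1/2*e145 - 583/40*e234 - 14/5*e235 + 1/6*e345 - 4/25*e1234 + 8/5*e1245 - 3/25*e1345 - 1/20*e12345
step 3: 4307/144 + 173/48*e2 + 3/8*e4 + 4/15*e5 - 1/6*e12 + 2/15*e15 + 7/10*e24 - 1/20*e234
step 4: -1/20*e234
Answer: -1/20*e234


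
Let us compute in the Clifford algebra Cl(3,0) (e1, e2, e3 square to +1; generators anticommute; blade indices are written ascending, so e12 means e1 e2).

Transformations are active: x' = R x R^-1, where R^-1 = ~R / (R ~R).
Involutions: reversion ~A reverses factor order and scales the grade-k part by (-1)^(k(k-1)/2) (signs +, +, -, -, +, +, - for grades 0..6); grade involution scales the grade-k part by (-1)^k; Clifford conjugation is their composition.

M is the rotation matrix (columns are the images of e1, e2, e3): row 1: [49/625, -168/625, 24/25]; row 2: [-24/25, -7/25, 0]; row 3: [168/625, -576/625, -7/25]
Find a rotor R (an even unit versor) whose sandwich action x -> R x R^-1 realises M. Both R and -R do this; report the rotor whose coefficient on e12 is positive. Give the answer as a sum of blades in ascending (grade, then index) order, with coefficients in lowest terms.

Method: write R = a + b12*e12 + b13*e13 + b23*e23 with a^2 + b12^2 + b13^2 + b23^2 = 1 (so R^-1 = ~R). Expanding the columns R e_j ~R gives tr M = 4a^2 - 1 and, from the antisymmetric part, M21 - M12 = -4a*b12, M13 - M31 = 4a*b13, M32 - M23 = -4a*b23.
Here tr M = -301/625, so a^2 = (1 + tr M)/4 = 81/625 and a = ±9/25. Taking a = 9/25: M21 - M12 = -432/625, M13 - M31 = 432/625, M32 - M23 = -576/625, giving b12 = 12/25, b13 = 12/25, b23 = 16/25, i.e. R = 9/25 + 12/25*e12 + 12/25*e13 + 16/25*e23.
Its e12 coefficient is already positive.
Answer: 9/25 + 12/25*e12 + 12/25*e13 + 16/25*e23. Key observation: the double cover Spin(3) -> SO(3) sends R and -R to the same matrix (trace -301/625 here), so the stated sign of the e12 coefficient is what selects one sheet.


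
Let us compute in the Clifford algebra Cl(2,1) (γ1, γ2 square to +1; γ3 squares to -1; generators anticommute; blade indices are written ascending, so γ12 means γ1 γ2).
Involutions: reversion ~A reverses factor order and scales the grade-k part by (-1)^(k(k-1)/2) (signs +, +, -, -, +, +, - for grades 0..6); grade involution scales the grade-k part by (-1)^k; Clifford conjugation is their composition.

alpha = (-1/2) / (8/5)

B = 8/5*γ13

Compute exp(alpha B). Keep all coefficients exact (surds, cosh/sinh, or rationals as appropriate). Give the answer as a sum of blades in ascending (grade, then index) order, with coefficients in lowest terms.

B^2 = (8/5)^2*(γ13)^2 = 64/25*(+1) = 64/25 (a basis 2-blade squares to minus the product of its generators' squares).
B^2 = 64/25 — the positive square puts this in the hyperbolic regime; l = 8/5, alpha*l = -1/2, so exp(alpha B) = cosh(-1/2) + (sinh(-1/2)/(8/5))*B = cosh(1/2) + (-5*sinh(1/2)/8)*B.
Answer: cosh(1/2) - sinh(1/2)*γ13


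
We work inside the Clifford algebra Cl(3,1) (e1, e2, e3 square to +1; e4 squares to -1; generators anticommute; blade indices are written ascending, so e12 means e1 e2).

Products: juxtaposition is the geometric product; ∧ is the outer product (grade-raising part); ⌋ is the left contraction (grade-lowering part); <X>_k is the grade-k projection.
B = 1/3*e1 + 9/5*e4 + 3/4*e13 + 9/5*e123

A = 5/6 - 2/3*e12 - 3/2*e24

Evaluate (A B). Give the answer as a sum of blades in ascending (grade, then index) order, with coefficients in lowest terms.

step 1: 5/18*e1 + 263/90*e2 + 6/5*e3 + 3/2*e4 + 5/8*e13 + 1/2*e23 + 3/2*e123 - 17/10*e124 - 27/10*e134 + 9/8*e1234
Answer: 5/18*e1 + 263/90*e2 + 6/5*e3 + 3/2*e4 + 5/8*e13 + 1/2*e23 + 3/2*e123 - 17/10*e124 - 27/10*e134 + 9/8*e1234


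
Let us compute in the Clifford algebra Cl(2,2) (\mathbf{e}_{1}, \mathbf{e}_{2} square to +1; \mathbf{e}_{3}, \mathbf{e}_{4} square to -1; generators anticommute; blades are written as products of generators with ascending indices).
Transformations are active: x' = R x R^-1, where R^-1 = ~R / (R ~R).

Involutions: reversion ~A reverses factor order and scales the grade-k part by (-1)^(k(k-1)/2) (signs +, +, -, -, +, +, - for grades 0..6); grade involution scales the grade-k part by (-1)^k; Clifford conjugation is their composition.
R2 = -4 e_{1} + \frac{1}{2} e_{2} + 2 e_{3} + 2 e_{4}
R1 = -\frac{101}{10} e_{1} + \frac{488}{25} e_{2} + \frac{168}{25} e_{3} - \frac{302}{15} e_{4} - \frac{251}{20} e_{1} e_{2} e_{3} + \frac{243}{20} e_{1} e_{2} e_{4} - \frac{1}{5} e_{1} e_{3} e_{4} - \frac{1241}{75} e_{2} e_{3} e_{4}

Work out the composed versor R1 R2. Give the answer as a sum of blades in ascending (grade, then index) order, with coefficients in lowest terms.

Distribute over the terms of R2 (each basis-blade product reordered to ascending indices, repeated generators contracted through their squares):
R1 (-4 e_{1}) = \frac{202}{5} + \frac{1952}{25} e_{1} e_{2} + \frac{672}{25} e_{1} e_{3} - \frac{1208}{15} e_{1} e_{4} + \frac{251}{5} e_{2} e_{3} - \frac{243}{5} e_{2} e_{4} + \frac{4}{5} e_{3} e_{4} - \frac{4964}{75} e_{1} e_{2} e_{3} e_{4}
R1 (\frac{1}{2} e_{2}) = \frac{244}{25} - \frac{101}{20} e_{1} e_{2} + \frac{251}{40} e_{1} e_{3} - \frac{243}{40} e_{1} e_{4} - \frac{84}{25} e_{2} e_{3} + \frac{151}{15} e_{2} e_{4} - \frac{1241}{150} e_{3} e_{4} - \frac{1}{10} e_{1} e_{2} e_{3} e_{4}
R1 (2 e_{3}) = -\frac{336}{25} + \frac{251}{10} e_{1} e_{2} - \frac{101}{5} e_{1} e_{3} - \frac{2}{5} e_{1} e_{4} + \frac{976}{25} e_{2} e_{3} - \frac{2482}{75} e_{2} e_{4} + \frac{604}{15} e_{3} e_{4} - \frac{243}{10} e_{1} e_{2} e_{3} e_{4}
R1 (2 e_{4}) = \frac{604}{15} - \frac{243}{10} e_{1} e_{2} + \frac{2}{5} e_{1} e_{3} - \frac{101}{5} e_{1} e_{4} + \frac{2482}{75} e_{2} e_{3} + \frac{976}{25} e_{2} e_{4} + \frac{336}{25} e_{3} e_{4} - \frac{251}{10} e_{1} e_{2} e_{3} e_{4}
Summing the partial products and collecting blades:
Answer: \frac{5774}{75} + \frac{7383}{100} e_{1} e_{2} + \frac{2671}{200} e_{1} e_{3} - \frac{2573}{24} e_{1} e_{4} + \frac{8923}{75} e_{2} e_{3} - \frac{2444}{75} e_{2} e_{4} + \frac{1387}{30} e_{3} e_{4} - \frac{17353}{150} e_{1} e_{2} e_{3} e_{4}


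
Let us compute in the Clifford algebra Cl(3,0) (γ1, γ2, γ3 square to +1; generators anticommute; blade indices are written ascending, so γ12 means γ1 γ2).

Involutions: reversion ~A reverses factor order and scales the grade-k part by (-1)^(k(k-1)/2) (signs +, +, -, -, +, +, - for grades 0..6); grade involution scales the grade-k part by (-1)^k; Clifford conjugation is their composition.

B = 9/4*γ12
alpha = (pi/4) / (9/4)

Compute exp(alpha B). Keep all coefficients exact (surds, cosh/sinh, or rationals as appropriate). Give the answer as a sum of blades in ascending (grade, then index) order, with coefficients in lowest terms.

B^2 = (9/4)^2*(γ12)^2 = 81/16*(-1) = -81/16 (a basis 2-blade squares to minus the product of its generators' squares).
B^2 = -81/16 — the negative square puts this in the circular regime; l = 9/4, alpha*l = pi/4, so exp(alpha B) = cos(pi/4) + (sin(pi/4)/(9/4))*B = sqrt(2)/2 + (2*sqrt(2)/9)*B.
Answer: sqrt(2)/2 + sqrt(2)/2*γ12


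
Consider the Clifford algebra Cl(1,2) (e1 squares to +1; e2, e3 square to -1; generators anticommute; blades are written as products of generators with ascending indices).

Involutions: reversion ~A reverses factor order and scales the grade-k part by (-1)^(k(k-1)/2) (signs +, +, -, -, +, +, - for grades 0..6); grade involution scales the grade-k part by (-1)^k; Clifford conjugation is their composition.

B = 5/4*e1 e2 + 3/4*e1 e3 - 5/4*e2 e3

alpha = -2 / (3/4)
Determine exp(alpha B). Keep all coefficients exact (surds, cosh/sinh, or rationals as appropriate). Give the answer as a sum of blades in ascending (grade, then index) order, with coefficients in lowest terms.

B^2 term by term: the squares give (5/4)^2*(e1 e2)^2 + (3/4)^2*(e1 e3)^2 + (-5/4)^2*(e2 e3)^2 = 25/16*(+1) + 9/16*(+1) + 25/16*(-1) = 9/16 (each basis 2-blade squares to minus the product of its generators' squares); cross terms between blades sharing an index anticommute and cancel. So B^2 = 9/16.
B^2 = 9/16 — the series telescopes hyperbolically here: l = 3/4, alpha*l = -2, so exp(alpha B) = cosh(-2) + (sinh(-2)/(3/4))*B = cosh(2) + (-4*sinh(2)/3)*B.
Answer: cosh(2) - 5*sinh(2)/3*e1 e2 - sinh(2)*e1 e3 + 5*sinh(2)/3*e2 e3


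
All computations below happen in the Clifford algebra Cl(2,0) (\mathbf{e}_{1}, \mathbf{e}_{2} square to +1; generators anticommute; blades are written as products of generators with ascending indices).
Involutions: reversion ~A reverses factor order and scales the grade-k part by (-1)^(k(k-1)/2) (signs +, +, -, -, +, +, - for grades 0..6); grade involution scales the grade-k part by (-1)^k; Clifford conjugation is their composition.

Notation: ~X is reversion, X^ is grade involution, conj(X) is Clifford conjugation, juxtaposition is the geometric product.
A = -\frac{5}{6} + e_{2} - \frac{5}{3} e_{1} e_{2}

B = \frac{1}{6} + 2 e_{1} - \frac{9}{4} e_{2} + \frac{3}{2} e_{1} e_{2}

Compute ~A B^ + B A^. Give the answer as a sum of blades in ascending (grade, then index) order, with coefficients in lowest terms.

first term: -\frac{7}{18} + \frac{47}{12} e_{1} + \frac{13}{8} e_{2} + \frac{37}{36} e_{1} e_{2}
second term: \frac{83}{18} - \frac{83}{12} e_{1} - \frac{13}{8} e_{2} - \frac{127}{36} e_{1} e_{2}
Answer: \frac{38}{9} - 3 e_{1} - \frac{5}{2} e_{1} e_{2}


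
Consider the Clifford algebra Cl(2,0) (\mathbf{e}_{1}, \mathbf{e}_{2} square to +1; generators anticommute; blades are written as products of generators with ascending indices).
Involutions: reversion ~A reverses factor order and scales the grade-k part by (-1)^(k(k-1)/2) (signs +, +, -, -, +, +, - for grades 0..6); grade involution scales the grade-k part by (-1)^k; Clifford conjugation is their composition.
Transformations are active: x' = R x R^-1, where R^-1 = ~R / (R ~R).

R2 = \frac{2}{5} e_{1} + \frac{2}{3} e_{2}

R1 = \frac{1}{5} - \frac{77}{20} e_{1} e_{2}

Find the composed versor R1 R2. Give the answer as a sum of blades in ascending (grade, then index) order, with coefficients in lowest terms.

Distribute over the terms of R1 (each basis-blade product reordered to ascending indices, repeated generators contracted through their squares):
(\frac{1}{5}) R2 = \frac{2}{25} e_{1} + \frac{2}{15} e_{2}
(-\frac{77}{20} e_{1} e_{2}) R2 = -\frac{77}{30} e_{1} + \frac{77}{50} e_{2}
Summing the partial products and collecting blades:
Answer: -\frac{373}{150} e_{1} + \frac{251}{150} e_{2}


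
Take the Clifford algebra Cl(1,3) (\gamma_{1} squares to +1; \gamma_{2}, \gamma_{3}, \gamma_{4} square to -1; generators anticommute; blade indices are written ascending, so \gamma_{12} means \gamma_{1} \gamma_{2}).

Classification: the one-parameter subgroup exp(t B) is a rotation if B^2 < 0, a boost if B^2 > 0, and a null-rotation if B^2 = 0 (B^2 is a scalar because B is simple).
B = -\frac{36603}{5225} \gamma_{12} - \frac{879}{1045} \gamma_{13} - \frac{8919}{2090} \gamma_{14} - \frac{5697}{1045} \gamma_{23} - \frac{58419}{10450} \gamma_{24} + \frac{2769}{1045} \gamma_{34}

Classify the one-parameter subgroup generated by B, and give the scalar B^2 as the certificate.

B^2 term by term: the squares give (-\frac{36603}{5225})^2*(\gamma_{12})^2 + (-\frac{879}{1045})^2*(\gamma_{13})^2 + (-\frac{8919}{2090})^2*(\gamma_{14})^2 + (-\frac{5697}{1045})^2*(\gamma_{23})^2 + (-\frac{58419}{10450})^2*(\gamma_{24})^2 + (\frac{2769}{1045})^2*(\gamma_{34})^2 = \frac{1339779609}{27300625}*(+1) + \frac{772641}{1092025}*(+1) + \frac{79548561}{4368100}*(+1) + \frac{32455809}{1092025}*(-1) + \frac{3412779561}{109202500}*(-1) + \frac{7667361}{1092025}*(-1) = 0 (each basis 2-blade squares to minus the product of its generators' squares); cross terms between blades sharing an index anticommute and cancel; the commuting (index-disjoint) pairs give grade-4 terms 2*c*c'*(blade product), which cancel blade by blade — \gamma_{1234}: -\frac{202707414}{5460125} - \frac{51350301}{5460125} + \frac{50811543}{1092025} = 0 — confirming B is simple. So B^2 = 0.
Answer: null-rotation, certificate B^2 = 0. One invariant decides it: the square 0 survives every conjugation, and its sign is exactly the classification.


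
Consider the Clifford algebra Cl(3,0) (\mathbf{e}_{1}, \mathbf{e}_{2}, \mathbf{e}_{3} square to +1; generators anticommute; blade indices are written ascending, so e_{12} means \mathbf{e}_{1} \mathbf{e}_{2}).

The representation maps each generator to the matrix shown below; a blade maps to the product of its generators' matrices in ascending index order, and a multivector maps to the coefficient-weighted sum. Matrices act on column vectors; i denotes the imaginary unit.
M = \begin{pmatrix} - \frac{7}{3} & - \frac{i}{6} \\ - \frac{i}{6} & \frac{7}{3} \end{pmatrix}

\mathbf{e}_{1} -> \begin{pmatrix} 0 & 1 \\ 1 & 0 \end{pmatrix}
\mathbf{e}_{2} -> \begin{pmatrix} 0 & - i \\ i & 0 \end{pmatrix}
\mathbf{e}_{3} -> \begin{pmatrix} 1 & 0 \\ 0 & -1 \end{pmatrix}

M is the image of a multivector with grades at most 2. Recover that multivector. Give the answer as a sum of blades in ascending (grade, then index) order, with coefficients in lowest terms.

Method: 1, rho(e_{1}), rho(e_{2}), rho(e_{3}) form a trace-orthogonal basis of the 2x2 complex matrices (tr(X Y) = 2 if X = Y, else 0), so M = m0*1 + m1*rho(e_{1}) + m2*rho(e_{2}) + m3*rho(e_{3}) with m0 = tr(M)/2 = 0, m1 = tr(M rho(e_{1}))/2 = - \frac{i}{6}, m2 = tr(M rho(e_{2}))/2 = 0, m3 = tr(M rho(e_{3}))/2 = - \frac{7}{3}.
Multiplying table entries, the bivector images are rho(e_{12}) = i*rho(e_{3}), rho(e_{13}) = -i*rho(e_{2}), rho(e_{23}) = i*rho(e_{1}); with real blade coefficients the real parts of m0..m3 are the coefficients of 1, e_{1}, e_{2}, e_{3} and the imaginary parts give the bivectors (e_{23}: Im m1, e_{13}: -Im m2, e_{12}: Im m3).
Answer: -\frac{7}{3} e_{3} - \frac{1}{6} e_{23}
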